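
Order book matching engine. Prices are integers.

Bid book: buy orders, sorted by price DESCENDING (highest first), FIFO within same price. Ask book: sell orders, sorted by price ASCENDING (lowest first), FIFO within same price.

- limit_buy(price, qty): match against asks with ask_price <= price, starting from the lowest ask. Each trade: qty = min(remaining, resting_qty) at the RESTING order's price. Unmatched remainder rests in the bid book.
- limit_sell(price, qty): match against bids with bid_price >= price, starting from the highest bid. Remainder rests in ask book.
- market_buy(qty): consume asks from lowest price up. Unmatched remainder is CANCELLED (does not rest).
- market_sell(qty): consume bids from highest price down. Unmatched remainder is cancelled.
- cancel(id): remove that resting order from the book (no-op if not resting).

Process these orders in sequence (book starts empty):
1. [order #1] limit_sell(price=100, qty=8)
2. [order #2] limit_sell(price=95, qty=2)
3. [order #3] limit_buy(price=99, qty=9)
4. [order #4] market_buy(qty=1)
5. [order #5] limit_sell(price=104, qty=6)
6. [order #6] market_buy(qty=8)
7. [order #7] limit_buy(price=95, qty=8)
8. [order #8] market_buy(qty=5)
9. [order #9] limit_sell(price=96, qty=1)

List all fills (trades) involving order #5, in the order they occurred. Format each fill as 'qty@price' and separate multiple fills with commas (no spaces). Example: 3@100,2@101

Answer: 1@104,5@104

Derivation:
After op 1 [order #1] limit_sell(price=100, qty=8): fills=none; bids=[-] asks=[#1:8@100]
After op 2 [order #2] limit_sell(price=95, qty=2): fills=none; bids=[-] asks=[#2:2@95 #1:8@100]
After op 3 [order #3] limit_buy(price=99, qty=9): fills=#3x#2:2@95; bids=[#3:7@99] asks=[#1:8@100]
After op 4 [order #4] market_buy(qty=1): fills=#4x#1:1@100; bids=[#3:7@99] asks=[#1:7@100]
After op 5 [order #5] limit_sell(price=104, qty=6): fills=none; bids=[#3:7@99] asks=[#1:7@100 #5:6@104]
After op 6 [order #6] market_buy(qty=8): fills=#6x#1:7@100 #6x#5:1@104; bids=[#3:7@99] asks=[#5:5@104]
After op 7 [order #7] limit_buy(price=95, qty=8): fills=none; bids=[#3:7@99 #7:8@95] asks=[#5:5@104]
After op 8 [order #8] market_buy(qty=5): fills=#8x#5:5@104; bids=[#3:7@99 #7:8@95] asks=[-]
After op 9 [order #9] limit_sell(price=96, qty=1): fills=#3x#9:1@99; bids=[#3:6@99 #7:8@95] asks=[-]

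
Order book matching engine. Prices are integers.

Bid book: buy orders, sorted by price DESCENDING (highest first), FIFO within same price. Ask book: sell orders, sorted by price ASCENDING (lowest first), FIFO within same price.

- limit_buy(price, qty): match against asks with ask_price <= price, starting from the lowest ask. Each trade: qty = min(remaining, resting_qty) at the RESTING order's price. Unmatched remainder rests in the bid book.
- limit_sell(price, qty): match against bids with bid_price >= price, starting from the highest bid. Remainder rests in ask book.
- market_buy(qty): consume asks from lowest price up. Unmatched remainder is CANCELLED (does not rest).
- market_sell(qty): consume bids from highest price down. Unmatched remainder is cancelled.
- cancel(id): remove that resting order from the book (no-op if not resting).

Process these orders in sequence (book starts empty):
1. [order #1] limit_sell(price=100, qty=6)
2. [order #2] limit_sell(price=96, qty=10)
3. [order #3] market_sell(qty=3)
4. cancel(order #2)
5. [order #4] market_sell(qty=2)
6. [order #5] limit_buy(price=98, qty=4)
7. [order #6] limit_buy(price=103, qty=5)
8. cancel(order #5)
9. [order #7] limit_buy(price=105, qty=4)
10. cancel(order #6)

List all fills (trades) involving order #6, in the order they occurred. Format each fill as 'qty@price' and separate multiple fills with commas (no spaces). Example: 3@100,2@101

After op 1 [order #1] limit_sell(price=100, qty=6): fills=none; bids=[-] asks=[#1:6@100]
After op 2 [order #2] limit_sell(price=96, qty=10): fills=none; bids=[-] asks=[#2:10@96 #1:6@100]
After op 3 [order #3] market_sell(qty=3): fills=none; bids=[-] asks=[#2:10@96 #1:6@100]
After op 4 cancel(order #2): fills=none; bids=[-] asks=[#1:6@100]
After op 5 [order #4] market_sell(qty=2): fills=none; bids=[-] asks=[#1:6@100]
After op 6 [order #5] limit_buy(price=98, qty=4): fills=none; bids=[#5:4@98] asks=[#1:6@100]
After op 7 [order #6] limit_buy(price=103, qty=5): fills=#6x#1:5@100; bids=[#5:4@98] asks=[#1:1@100]
After op 8 cancel(order #5): fills=none; bids=[-] asks=[#1:1@100]
After op 9 [order #7] limit_buy(price=105, qty=4): fills=#7x#1:1@100; bids=[#7:3@105] asks=[-]
After op 10 cancel(order #6): fills=none; bids=[#7:3@105] asks=[-]

Answer: 5@100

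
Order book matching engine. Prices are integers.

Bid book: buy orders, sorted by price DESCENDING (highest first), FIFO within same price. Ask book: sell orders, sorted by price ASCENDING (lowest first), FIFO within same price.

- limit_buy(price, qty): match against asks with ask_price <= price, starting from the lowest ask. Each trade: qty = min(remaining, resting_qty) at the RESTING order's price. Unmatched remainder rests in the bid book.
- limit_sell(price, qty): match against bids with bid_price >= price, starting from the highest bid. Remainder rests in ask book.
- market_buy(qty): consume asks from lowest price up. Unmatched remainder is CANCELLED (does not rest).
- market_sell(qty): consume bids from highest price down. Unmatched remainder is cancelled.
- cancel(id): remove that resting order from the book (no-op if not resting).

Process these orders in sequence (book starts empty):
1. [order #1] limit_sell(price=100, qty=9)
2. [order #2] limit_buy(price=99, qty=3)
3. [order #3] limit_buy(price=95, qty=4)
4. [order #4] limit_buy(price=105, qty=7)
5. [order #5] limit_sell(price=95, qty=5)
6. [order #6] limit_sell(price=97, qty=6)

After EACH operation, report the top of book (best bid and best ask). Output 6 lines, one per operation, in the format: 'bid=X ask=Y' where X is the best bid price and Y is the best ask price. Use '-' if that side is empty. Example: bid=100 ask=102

Answer: bid=- ask=100
bid=99 ask=100
bid=99 ask=100
bid=99 ask=100
bid=95 ask=100
bid=95 ask=97

Derivation:
After op 1 [order #1] limit_sell(price=100, qty=9): fills=none; bids=[-] asks=[#1:9@100]
After op 2 [order #2] limit_buy(price=99, qty=3): fills=none; bids=[#2:3@99] asks=[#1:9@100]
After op 3 [order #3] limit_buy(price=95, qty=4): fills=none; bids=[#2:3@99 #3:4@95] asks=[#1:9@100]
After op 4 [order #4] limit_buy(price=105, qty=7): fills=#4x#1:7@100; bids=[#2:3@99 #3:4@95] asks=[#1:2@100]
After op 5 [order #5] limit_sell(price=95, qty=5): fills=#2x#5:3@99 #3x#5:2@95; bids=[#3:2@95] asks=[#1:2@100]
After op 6 [order #6] limit_sell(price=97, qty=6): fills=none; bids=[#3:2@95] asks=[#6:6@97 #1:2@100]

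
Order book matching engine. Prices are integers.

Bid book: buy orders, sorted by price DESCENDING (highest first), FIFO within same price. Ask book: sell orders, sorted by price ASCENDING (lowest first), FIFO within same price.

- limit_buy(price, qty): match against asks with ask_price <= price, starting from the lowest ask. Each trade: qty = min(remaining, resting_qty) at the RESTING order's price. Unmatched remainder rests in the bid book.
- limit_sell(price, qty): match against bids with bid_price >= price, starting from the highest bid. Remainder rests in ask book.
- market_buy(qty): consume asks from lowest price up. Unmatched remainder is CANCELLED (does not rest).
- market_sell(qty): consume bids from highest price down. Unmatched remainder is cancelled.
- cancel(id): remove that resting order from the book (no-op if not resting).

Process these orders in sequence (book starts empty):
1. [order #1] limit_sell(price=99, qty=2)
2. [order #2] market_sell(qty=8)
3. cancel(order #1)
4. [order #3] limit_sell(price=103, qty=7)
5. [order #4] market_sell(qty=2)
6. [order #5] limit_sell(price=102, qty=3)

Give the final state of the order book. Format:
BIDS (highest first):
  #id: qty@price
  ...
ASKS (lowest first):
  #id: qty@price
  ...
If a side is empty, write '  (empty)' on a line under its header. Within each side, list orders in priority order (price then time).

After op 1 [order #1] limit_sell(price=99, qty=2): fills=none; bids=[-] asks=[#1:2@99]
After op 2 [order #2] market_sell(qty=8): fills=none; bids=[-] asks=[#1:2@99]
After op 3 cancel(order #1): fills=none; bids=[-] asks=[-]
After op 4 [order #3] limit_sell(price=103, qty=7): fills=none; bids=[-] asks=[#3:7@103]
After op 5 [order #4] market_sell(qty=2): fills=none; bids=[-] asks=[#3:7@103]
After op 6 [order #5] limit_sell(price=102, qty=3): fills=none; bids=[-] asks=[#5:3@102 #3:7@103]

Answer: BIDS (highest first):
  (empty)
ASKS (lowest first):
  #5: 3@102
  #3: 7@103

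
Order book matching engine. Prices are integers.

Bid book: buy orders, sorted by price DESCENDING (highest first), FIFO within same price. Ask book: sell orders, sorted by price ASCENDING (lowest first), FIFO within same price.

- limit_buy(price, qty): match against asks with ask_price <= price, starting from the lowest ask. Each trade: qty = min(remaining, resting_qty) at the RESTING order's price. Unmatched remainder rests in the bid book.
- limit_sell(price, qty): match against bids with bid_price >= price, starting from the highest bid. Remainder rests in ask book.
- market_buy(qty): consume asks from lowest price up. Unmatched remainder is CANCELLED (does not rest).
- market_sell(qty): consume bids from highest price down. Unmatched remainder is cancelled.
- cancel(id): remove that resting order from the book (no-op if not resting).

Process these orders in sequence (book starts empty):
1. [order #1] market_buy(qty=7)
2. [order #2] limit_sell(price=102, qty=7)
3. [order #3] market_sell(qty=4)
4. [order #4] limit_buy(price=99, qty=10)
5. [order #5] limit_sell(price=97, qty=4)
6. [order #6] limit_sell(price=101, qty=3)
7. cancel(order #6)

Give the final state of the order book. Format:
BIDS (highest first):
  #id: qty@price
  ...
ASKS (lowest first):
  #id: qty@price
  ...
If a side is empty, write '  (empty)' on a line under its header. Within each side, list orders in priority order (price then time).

After op 1 [order #1] market_buy(qty=7): fills=none; bids=[-] asks=[-]
After op 2 [order #2] limit_sell(price=102, qty=7): fills=none; bids=[-] asks=[#2:7@102]
After op 3 [order #3] market_sell(qty=4): fills=none; bids=[-] asks=[#2:7@102]
After op 4 [order #4] limit_buy(price=99, qty=10): fills=none; bids=[#4:10@99] asks=[#2:7@102]
After op 5 [order #5] limit_sell(price=97, qty=4): fills=#4x#5:4@99; bids=[#4:6@99] asks=[#2:7@102]
After op 6 [order #6] limit_sell(price=101, qty=3): fills=none; bids=[#4:6@99] asks=[#6:3@101 #2:7@102]
After op 7 cancel(order #6): fills=none; bids=[#4:6@99] asks=[#2:7@102]

Answer: BIDS (highest first):
  #4: 6@99
ASKS (lowest first):
  #2: 7@102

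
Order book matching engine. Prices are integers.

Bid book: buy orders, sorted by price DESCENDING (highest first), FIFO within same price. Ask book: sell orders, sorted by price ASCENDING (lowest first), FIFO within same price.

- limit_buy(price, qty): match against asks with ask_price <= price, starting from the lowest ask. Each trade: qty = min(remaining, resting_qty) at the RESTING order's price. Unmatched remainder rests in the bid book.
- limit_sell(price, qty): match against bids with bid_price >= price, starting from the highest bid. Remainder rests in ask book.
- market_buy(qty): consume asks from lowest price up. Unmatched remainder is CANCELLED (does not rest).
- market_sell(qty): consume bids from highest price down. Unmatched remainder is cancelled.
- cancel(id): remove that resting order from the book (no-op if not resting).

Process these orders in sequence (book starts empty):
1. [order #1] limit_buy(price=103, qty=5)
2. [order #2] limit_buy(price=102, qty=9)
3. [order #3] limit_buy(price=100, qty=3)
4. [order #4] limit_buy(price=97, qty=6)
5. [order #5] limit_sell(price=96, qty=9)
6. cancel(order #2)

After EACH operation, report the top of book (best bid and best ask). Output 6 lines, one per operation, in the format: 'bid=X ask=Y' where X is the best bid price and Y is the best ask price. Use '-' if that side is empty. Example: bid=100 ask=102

After op 1 [order #1] limit_buy(price=103, qty=5): fills=none; bids=[#1:5@103] asks=[-]
After op 2 [order #2] limit_buy(price=102, qty=9): fills=none; bids=[#1:5@103 #2:9@102] asks=[-]
After op 3 [order #3] limit_buy(price=100, qty=3): fills=none; bids=[#1:5@103 #2:9@102 #3:3@100] asks=[-]
After op 4 [order #4] limit_buy(price=97, qty=6): fills=none; bids=[#1:5@103 #2:9@102 #3:3@100 #4:6@97] asks=[-]
After op 5 [order #5] limit_sell(price=96, qty=9): fills=#1x#5:5@103 #2x#5:4@102; bids=[#2:5@102 #3:3@100 #4:6@97] asks=[-]
After op 6 cancel(order #2): fills=none; bids=[#3:3@100 #4:6@97] asks=[-]

Answer: bid=103 ask=-
bid=103 ask=-
bid=103 ask=-
bid=103 ask=-
bid=102 ask=-
bid=100 ask=-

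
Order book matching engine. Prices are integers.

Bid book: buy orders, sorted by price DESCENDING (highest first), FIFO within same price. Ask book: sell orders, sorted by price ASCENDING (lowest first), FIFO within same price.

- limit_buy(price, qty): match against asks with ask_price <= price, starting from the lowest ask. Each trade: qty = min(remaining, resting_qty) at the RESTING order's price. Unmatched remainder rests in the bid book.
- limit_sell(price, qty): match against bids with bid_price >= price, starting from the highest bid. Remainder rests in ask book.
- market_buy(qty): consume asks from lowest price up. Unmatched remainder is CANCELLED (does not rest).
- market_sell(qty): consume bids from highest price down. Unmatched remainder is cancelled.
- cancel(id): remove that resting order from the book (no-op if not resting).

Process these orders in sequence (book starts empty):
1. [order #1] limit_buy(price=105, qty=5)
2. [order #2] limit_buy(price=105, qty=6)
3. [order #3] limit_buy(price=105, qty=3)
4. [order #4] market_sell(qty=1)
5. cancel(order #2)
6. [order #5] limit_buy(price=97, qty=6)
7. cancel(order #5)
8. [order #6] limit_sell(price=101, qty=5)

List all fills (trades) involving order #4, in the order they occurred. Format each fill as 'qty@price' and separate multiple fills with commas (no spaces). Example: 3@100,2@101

Answer: 1@105

Derivation:
After op 1 [order #1] limit_buy(price=105, qty=5): fills=none; bids=[#1:5@105] asks=[-]
After op 2 [order #2] limit_buy(price=105, qty=6): fills=none; bids=[#1:5@105 #2:6@105] asks=[-]
After op 3 [order #3] limit_buy(price=105, qty=3): fills=none; bids=[#1:5@105 #2:6@105 #3:3@105] asks=[-]
After op 4 [order #4] market_sell(qty=1): fills=#1x#4:1@105; bids=[#1:4@105 #2:6@105 #3:3@105] asks=[-]
After op 5 cancel(order #2): fills=none; bids=[#1:4@105 #3:3@105] asks=[-]
After op 6 [order #5] limit_buy(price=97, qty=6): fills=none; bids=[#1:4@105 #3:3@105 #5:6@97] asks=[-]
After op 7 cancel(order #5): fills=none; bids=[#1:4@105 #3:3@105] asks=[-]
After op 8 [order #6] limit_sell(price=101, qty=5): fills=#1x#6:4@105 #3x#6:1@105; bids=[#3:2@105] asks=[-]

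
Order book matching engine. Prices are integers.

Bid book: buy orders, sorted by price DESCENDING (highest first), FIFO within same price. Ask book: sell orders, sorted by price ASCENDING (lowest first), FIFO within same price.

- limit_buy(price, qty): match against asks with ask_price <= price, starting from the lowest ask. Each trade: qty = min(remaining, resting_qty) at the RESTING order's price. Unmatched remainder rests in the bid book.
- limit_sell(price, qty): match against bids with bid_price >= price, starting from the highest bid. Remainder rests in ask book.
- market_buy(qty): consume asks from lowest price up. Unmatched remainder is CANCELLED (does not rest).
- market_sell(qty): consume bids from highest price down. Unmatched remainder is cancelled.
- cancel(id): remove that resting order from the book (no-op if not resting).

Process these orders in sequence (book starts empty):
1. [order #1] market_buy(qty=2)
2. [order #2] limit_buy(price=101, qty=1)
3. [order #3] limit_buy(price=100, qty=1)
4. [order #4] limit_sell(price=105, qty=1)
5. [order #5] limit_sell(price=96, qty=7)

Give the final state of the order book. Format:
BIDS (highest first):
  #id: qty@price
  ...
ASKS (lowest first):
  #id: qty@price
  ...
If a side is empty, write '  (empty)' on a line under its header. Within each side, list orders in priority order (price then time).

Answer: BIDS (highest first):
  (empty)
ASKS (lowest first):
  #5: 5@96
  #4: 1@105

Derivation:
After op 1 [order #1] market_buy(qty=2): fills=none; bids=[-] asks=[-]
After op 2 [order #2] limit_buy(price=101, qty=1): fills=none; bids=[#2:1@101] asks=[-]
After op 3 [order #3] limit_buy(price=100, qty=1): fills=none; bids=[#2:1@101 #3:1@100] asks=[-]
After op 4 [order #4] limit_sell(price=105, qty=1): fills=none; bids=[#2:1@101 #3:1@100] asks=[#4:1@105]
After op 5 [order #5] limit_sell(price=96, qty=7): fills=#2x#5:1@101 #3x#5:1@100; bids=[-] asks=[#5:5@96 #4:1@105]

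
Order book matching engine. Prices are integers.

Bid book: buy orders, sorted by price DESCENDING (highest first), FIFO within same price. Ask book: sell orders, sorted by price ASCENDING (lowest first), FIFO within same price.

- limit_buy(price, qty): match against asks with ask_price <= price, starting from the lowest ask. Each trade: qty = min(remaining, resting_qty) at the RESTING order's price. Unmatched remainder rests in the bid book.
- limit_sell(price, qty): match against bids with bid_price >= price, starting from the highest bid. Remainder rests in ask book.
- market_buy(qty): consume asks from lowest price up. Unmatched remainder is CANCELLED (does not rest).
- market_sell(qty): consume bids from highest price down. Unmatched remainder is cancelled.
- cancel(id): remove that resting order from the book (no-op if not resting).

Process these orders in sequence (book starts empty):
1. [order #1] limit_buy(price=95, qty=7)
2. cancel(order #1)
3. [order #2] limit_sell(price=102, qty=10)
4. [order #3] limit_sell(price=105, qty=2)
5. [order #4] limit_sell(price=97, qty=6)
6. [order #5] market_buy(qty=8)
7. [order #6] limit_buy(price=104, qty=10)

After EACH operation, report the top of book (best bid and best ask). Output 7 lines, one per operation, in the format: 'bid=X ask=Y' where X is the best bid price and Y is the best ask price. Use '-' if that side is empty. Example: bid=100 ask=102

After op 1 [order #1] limit_buy(price=95, qty=7): fills=none; bids=[#1:7@95] asks=[-]
After op 2 cancel(order #1): fills=none; bids=[-] asks=[-]
After op 3 [order #2] limit_sell(price=102, qty=10): fills=none; bids=[-] asks=[#2:10@102]
After op 4 [order #3] limit_sell(price=105, qty=2): fills=none; bids=[-] asks=[#2:10@102 #3:2@105]
After op 5 [order #4] limit_sell(price=97, qty=6): fills=none; bids=[-] asks=[#4:6@97 #2:10@102 #3:2@105]
After op 6 [order #5] market_buy(qty=8): fills=#5x#4:6@97 #5x#2:2@102; bids=[-] asks=[#2:8@102 #3:2@105]
After op 7 [order #6] limit_buy(price=104, qty=10): fills=#6x#2:8@102; bids=[#6:2@104] asks=[#3:2@105]

Answer: bid=95 ask=-
bid=- ask=-
bid=- ask=102
bid=- ask=102
bid=- ask=97
bid=- ask=102
bid=104 ask=105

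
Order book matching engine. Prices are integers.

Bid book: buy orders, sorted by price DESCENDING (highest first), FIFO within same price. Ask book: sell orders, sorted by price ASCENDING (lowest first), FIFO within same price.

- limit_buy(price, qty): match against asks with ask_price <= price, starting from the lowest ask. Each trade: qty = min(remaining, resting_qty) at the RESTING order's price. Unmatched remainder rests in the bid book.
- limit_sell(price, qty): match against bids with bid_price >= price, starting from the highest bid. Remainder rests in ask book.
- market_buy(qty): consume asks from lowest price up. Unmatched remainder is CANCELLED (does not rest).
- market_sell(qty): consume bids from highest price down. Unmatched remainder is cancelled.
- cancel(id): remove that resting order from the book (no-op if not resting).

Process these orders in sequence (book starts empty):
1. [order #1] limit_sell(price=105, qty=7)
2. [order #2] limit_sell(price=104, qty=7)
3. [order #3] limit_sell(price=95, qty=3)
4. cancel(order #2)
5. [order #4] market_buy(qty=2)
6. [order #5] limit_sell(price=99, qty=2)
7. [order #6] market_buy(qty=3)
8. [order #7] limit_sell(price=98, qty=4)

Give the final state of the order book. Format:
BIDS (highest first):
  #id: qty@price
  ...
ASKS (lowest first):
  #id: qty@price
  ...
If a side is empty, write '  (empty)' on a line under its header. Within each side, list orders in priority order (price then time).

Answer: BIDS (highest first):
  (empty)
ASKS (lowest first):
  #7: 4@98
  #1: 7@105

Derivation:
After op 1 [order #1] limit_sell(price=105, qty=7): fills=none; bids=[-] asks=[#1:7@105]
After op 2 [order #2] limit_sell(price=104, qty=7): fills=none; bids=[-] asks=[#2:7@104 #1:7@105]
After op 3 [order #3] limit_sell(price=95, qty=3): fills=none; bids=[-] asks=[#3:3@95 #2:7@104 #1:7@105]
After op 4 cancel(order #2): fills=none; bids=[-] asks=[#3:3@95 #1:7@105]
After op 5 [order #4] market_buy(qty=2): fills=#4x#3:2@95; bids=[-] asks=[#3:1@95 #1:7@105]
After op 6 [order #5] limit_sell(price=99, qty=2): fills=none; bids=[-] asks=[#3:1@95 #5:2@99 #1:7@105]
After op 7 [order #6] market_buy(qty=3): fills=#6x#3:1@95 #6x#5:2@99; bids=[-] asks=[#1:7@105]
After op 8 [order #7] limit_sell(price=98, qty=4): fills=none; bids=[-] asks=[#7:4@98 #1:7@105]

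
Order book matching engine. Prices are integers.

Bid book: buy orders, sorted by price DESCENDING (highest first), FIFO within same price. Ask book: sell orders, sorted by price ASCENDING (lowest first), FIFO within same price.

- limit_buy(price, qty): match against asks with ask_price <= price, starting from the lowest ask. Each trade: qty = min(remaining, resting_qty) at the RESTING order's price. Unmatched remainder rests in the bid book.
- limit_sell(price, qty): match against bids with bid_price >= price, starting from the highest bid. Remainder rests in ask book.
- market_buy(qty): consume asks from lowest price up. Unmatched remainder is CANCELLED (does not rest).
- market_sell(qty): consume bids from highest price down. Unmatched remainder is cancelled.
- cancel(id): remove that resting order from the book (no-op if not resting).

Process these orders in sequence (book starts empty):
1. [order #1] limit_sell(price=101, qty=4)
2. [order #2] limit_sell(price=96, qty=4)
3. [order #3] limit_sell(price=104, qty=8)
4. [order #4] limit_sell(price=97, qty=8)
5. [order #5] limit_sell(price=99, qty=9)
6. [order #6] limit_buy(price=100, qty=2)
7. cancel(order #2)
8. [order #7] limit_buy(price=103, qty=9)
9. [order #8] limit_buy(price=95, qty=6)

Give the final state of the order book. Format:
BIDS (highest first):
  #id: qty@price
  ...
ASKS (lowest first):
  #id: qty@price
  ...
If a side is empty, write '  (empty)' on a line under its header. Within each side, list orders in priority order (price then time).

After op 1 [order #1] limit_sell(price=101, qty=4): fills=none; bids=[-] asks=[#1:4@101]
After op 2 [order #2] limit_sell(price=96, qty=4): fills=none; bids=[-] asks=[#2:4@96 #1:4@101]
After op 3 [order #3] limit_sell(price=104, qty=8): fills=none; bids=[-] asks=[#2:4@96 #1:4@101 #3:8@104]
After op 4 [order #4] limit_sell(price=97, qty=8): fills=none; bids=[-] asks=[#2:4@96 #4:8@97 #1:4@101 #3:8@104]
After op 5 [order #5] limit_sell(price=99, qty=9): fills=none; bids=[-] asks=[#2:4@96 #4:8@97 #5:9@99 #1:4@101 #3:8@104]
After op 6 [order #6] limit_buy(price=100, qty=2): fills=#6x#2:2@96; bids=[-] asks=[#2:2@96 #4:8@97 #5:9@99 #1:4@101 #3:8@104]
After op 7 cancel(order #2): fills=none; bids=[-] asks=[#4:8@97 #5:9@99 #1:4@101 #3:8@104]
After op 8 [order #7] limit_buy(price=103, qty=9): fills=#7x#4:8@97 #7x#5:1@99; bids=[-] asks=[#5:8@99 #1:4@101 #3:8@104]
After op 9 [order #8] limit_buy(price=95, qty=6): fills=none; bids=[#8:6@95] asks=[#5:8@99 #1:4@101 #3:8@104]

Answer: BIDS (highest first):
  #8: 6@95
ASKS (lowest first):
  #5: 8@99
  #1: 4@101
  #3: 8@104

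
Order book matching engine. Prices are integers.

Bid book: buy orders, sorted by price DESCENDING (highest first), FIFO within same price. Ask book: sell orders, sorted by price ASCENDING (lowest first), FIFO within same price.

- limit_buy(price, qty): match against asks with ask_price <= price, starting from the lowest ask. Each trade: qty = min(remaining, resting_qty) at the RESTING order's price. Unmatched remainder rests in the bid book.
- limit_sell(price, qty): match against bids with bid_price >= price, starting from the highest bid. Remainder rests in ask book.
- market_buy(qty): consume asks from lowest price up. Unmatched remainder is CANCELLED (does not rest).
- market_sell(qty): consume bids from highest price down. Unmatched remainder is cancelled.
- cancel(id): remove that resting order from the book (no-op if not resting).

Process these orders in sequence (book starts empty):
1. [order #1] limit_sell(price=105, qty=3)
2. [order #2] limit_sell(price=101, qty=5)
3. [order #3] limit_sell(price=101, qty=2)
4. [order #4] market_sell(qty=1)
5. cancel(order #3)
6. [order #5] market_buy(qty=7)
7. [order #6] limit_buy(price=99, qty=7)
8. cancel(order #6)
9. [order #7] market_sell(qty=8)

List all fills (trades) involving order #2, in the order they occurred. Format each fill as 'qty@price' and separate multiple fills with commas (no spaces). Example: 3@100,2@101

Answer: 5@101

Derivation:
After op 1 [order #1] limit_sell(price=105, qty=3): fills=none; bids=[-] asks=[#1:3@105]
After op 2 [order #2] limit_sell(price=101, qty=5): fills=none; bids=[-] asks=[#2:5@101 #1:3@105]
After op 3 [order #3] limit_sell(price=101, qty=2): fills=none; bids=[-] asks=[#2:5@101 #3:2@101 #1:3@105]
After op 4 [order #4] market_sell(qty=1): fills=none; bids=[-] asks=[#2:5@101 #3:2@101 #1:3@105]
After op 5 cancel(order #3): fills=none; bids=[-] asks=[#2:5@101 #1:3@105]
After op 6 [order #5] market_buy(qty=7): fills=#5x#2:5@101 #5x#1:2@105; bids=[-] asks=[#1:1@105]
After op 7 [order #6] limit_buy(price=99, qty=7): fills=none; bids=[#6:7@99] asks=[#1:1@105]
After op 8 cancel(order #6): fills=none; bids=[-] asks=[#1:1@105]
After op 9 [order #7] market_sell(qty=8): fills=none; bids=[-] asks=[#1:1@105]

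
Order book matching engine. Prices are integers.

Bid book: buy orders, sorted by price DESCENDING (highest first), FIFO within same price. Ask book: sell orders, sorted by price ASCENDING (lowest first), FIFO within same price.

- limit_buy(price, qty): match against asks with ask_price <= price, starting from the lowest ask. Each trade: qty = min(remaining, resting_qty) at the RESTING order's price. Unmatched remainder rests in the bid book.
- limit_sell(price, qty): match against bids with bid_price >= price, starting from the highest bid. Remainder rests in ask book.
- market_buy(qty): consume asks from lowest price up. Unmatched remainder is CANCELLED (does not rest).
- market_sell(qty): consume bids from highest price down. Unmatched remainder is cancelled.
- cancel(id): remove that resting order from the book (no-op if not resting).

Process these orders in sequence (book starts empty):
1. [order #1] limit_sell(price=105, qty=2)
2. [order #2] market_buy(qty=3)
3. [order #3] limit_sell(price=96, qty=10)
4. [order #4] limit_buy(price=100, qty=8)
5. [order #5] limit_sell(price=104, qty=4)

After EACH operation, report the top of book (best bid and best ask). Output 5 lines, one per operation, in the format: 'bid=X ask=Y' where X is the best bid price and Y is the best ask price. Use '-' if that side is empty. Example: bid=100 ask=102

Answer: bid=- ask=105
bid=- ask=-
bid=- ask=96
bid=- ask=96
bid=- ask=96

Derivation:
After op 1 [order #1] limit_sell(price=105, qty=2): fills=none; bids=[-] asks=[#1:2@105]
After op 2 [order #2] market_buy(qty=3): fills=#2x#1:2@105; bids=[-] asks=[-]
After op 3 [order #3] limit_sell(price=96, qty=10): fills=none; bids=[-] asks=[#3:10@96]
After op 4 [order #4] limit_buy(price=100, qty=8): fills=#4x#3:8@96; bids=[-] asks=[#3:2@96]
After op 5 [order #5] limit_sell(price=104, qty=4): fills=none; bids=[-] asks=[#3:2@96 #5:4@104]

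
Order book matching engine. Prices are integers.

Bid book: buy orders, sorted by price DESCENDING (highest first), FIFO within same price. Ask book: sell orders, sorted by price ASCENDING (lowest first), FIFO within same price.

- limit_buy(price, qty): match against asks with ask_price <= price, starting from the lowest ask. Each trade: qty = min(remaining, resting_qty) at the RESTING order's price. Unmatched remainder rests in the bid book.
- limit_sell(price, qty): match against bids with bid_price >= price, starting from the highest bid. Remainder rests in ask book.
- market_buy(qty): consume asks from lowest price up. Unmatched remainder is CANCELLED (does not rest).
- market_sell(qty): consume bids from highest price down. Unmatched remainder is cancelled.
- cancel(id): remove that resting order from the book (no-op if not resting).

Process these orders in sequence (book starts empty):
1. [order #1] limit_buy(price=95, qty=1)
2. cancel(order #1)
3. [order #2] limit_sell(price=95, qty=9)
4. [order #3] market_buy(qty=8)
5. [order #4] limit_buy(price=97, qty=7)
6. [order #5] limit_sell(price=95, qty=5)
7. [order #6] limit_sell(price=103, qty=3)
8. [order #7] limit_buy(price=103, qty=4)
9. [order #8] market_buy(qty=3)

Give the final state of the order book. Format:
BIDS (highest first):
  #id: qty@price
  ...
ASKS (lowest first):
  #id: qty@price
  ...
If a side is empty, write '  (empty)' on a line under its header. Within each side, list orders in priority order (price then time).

After op 1 [order #1] limit_buy(price=95, qty=1): fills=none; bids=[#1:1@95] asks=[-]
After op 2 cancel(order #1): fills=none; bids=[-] asks=[-]
After op 3 [order #2] limit_sell(price=95, qty=9): fills=none; bids=[-] asks=[#2:9@95]
After op 4 [order #3] market_buy(qty=8): fills=#3x#2:8@95; bids=[-] asks=[#2:1@95]
After op 5 [order #4] limit_buy(price=97, qty=7): fills=#4x#2:1@95; bids=[#4:6@97] asks=[-]
After op 6 [order #5] limit_sell(price=95, qty=5): fills=#4x#5:5@97; bids=[#4:1@97] asks=[-]
After op 7 [order #6] limit_sell(price=103, qty=3): fills=none; bids=[#4:1@97] asks=[#6:3@103]
After op 8 [order #7] limit_buy(price=103, qty=4): fills=#7x#6:3@103; bids=[#7:1@103 #4:1@97] asks=[-]
After op 9 [order #8] market_buy(qty=3): fills=none; bids=[#7:1@103 #4:1@97] asks=[-]

Answer: BIDS (highest first):
  #7: 1@103
  #4: 1@97
ASKS (lowest first):
  (empty)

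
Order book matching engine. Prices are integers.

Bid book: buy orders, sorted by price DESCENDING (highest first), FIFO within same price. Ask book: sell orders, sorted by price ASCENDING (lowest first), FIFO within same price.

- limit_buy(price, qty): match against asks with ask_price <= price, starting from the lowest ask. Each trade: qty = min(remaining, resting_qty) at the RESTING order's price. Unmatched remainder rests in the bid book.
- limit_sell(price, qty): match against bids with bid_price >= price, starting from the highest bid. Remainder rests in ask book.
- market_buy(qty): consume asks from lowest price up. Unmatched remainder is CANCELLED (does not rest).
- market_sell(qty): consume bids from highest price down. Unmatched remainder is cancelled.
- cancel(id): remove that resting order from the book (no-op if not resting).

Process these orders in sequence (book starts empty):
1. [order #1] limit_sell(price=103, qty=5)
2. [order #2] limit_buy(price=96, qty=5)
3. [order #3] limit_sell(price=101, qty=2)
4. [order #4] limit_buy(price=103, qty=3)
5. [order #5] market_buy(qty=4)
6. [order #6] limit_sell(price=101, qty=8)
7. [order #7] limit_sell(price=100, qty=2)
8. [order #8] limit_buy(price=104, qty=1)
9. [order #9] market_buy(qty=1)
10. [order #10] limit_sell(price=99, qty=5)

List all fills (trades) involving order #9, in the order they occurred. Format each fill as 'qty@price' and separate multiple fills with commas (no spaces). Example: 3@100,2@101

After op 1 [order #1] limit_sell(price=103, qty=5): fills=none; bids=[-] asks=[#1:5@103]
After op 2 [order #2] limit_buy(price=96, qty=5): fills=none; bids=[#2:5@96] asks=[#1:5@103]
After op 3 [order #3] limit_sell(price=101, qty=2): fills=none; bids=[#2:5@96] asks=[#3:2@101 #1:5@103]
After op 4 [order #4] limit_buy(price=103, qty=3): fills=#4x#3:2@101 #4x#1:1@103; bids=[#2:5@96] asks=[#1:4@103]
After op 5 [order #5] market_buy(qty=4): fills=#5x#1:4@103; bids=[#2:5@96] asks=[-]
After op 6 [order #6] limit_sell(price=101, qty=8): fills=none; bids=[#2:5@96] asks=[#6:8@101]
After op 7 [order #7] limit_sell(price=100, qty=2): fills=none; bids=[#2:5@96] asks=[#7:2@100 #6:8@101]
After op 8 [order #8] limit_buy(price=104, qty=1): fills=#8x#7:1@100; bids=[#2:5@96] asks=[#7:1@100 #6:8@101]
After op 9 [order #9] market_buy(qty=1): fills=#9x#7:1@100; bids=[#2:5@96] asks=[#6:8@101]
After op 10 [order #10] limit_sell(price=99, qty=5): fills=none; bids=[#2:5@96] asks=[#10:5@99 #6:8@101]

Answer: 1@100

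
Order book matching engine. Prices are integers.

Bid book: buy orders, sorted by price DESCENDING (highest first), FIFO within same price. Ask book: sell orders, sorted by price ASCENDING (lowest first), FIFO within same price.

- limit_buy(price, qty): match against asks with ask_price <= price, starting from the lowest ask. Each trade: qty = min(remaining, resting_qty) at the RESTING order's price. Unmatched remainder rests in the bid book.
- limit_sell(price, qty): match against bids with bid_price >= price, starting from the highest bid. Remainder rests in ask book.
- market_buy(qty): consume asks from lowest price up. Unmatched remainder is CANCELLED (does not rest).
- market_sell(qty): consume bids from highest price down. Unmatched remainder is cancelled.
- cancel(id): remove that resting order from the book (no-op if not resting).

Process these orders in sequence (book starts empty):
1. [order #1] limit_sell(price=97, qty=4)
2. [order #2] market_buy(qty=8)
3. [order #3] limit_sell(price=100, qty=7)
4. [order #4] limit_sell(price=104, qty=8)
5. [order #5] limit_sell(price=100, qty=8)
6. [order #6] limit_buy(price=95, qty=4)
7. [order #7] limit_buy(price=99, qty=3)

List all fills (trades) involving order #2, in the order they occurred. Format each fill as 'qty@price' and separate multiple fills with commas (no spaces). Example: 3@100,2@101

After op 1 [order #1] limit_sell(price=97, qty=4): fills=none; bids=[-] asks=[#1:4@97]
After op 2 [order #2] market_buy(qty=8): fills=#2x#1:4@97; bids=[-] asks=[-]
After op 3 [order #3] limit_sell(price=100, qty=7): fills=none; bids=[-] asks=[#3:7@100]
After op 4 [order #4] limit_sell(price=104, qty=8): fills=none; bids=[-] asks=[#3:7@100 #4:8@104]
After op 5 [order #5] limit_sell(price=100, qty=8): fills=none; bids=[-] asks=[#3:7@100 #5:8@100 #4:8@104]
After op 6 [order #6] limit_buy(price=95, qty=4): fills=none; bids=[#6:4@95] asks=[#3:7@100 #5:8@100 #4:8@104]
After op 7 [order #7] limit_buy(price=99, qty=3): fills=none; bids=[#7:3@99 #6:4@95] asks=[#3:7@100 #5:8@100 #4:8@104]

Answer: 4@97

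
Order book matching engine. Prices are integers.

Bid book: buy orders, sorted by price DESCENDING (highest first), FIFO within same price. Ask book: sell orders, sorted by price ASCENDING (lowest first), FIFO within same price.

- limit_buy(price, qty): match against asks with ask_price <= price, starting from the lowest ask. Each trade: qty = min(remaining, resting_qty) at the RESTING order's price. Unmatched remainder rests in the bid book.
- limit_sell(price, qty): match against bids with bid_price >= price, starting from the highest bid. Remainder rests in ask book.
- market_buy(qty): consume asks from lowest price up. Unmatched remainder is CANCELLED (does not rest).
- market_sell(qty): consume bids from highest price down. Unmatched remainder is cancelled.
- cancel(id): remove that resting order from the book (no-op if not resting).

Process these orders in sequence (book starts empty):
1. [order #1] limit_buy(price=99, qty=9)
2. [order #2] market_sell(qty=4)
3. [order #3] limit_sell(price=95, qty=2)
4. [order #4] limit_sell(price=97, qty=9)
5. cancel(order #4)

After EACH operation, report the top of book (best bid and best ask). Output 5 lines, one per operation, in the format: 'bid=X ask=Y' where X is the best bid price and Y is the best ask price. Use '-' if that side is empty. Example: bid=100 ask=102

After op 1 [order #1] limit_buy(price=99, qty=9): fills=none; bids=[#1:9@99] asks=[-]
After op 2 [order #2] market_sell(qty=4): fills=#1x#2:4@99; bids=[#1:5@99] asks=[-]
After op 3 [order #3] limit_sell(price=95, qty=2): fills=#1x#3:2@99; bids=[#1:3@99] asks=[-]
After op 4 [order #4] limit_sell(price=97, qty=9): fills=#1x#4:3@99; bids=[-] asks=[#4:6@97]
After op 5 cancel(order #4): fills=none; bids=[-] asks=[-]

Answer: bid=99 ask=-
bid=99 ask=-
bid=99 ask=-
bid=- ask=97
bid=- ask=-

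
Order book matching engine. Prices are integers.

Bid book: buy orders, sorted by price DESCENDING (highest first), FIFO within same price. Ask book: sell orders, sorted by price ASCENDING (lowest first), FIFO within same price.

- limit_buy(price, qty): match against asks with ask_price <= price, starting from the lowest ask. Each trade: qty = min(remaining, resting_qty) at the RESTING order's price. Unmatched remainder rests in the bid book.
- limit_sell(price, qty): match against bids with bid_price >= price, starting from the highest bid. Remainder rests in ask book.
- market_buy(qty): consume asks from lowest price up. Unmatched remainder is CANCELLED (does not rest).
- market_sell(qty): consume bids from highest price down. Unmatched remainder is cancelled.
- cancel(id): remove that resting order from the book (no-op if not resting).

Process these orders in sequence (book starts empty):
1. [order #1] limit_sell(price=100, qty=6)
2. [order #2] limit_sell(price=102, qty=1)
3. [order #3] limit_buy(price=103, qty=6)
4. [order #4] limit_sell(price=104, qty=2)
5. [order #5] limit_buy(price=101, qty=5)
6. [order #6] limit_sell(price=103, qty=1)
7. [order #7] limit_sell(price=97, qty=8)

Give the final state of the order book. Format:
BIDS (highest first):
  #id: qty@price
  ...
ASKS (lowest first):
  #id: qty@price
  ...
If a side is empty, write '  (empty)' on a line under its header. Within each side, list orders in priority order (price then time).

After op 1 [order #1] limit_sell(price=100, qty=6): fills=none; bids=[-] asks=[#1:6@100]
After op 2 [order #2] limit_sell(price=102, qty=1): fills=none; bids=[-] asks=[#1:6@100 #2:1@102]
After op 3 [order #3] limit_buy(price=103, qty=6): fills=#3x#1:6@100; bids=[-] asks=[#2:1@102]
After op 4 [order #4] limit_sell(price=104, qty=2): fills=none; bids=[-] asks=[#2:1@102 #4:2@104]
After op 5 [order #5] limit_buy(price=101, qty=5): fills=none; bids=[#5:5@101] asks=[#2:1@102 #4:2@104]
After op 6 [order #6] limit_sell(price=103, qty=1): fills=none; bids=[#5:5@101] asks=[#2:1@102 #6:1@103 #4:2@104]
After op 7 [order #7] limit_sell(price=97, qty=8): fills=#5x#7:5@101; bids=[-] asks=[#7:3@97 #2:1@102 #6:1@103 #4:2@104]

Answer: BIDS (highest first):
  (empty)
ASKS (lowest first):
  #7: 3@97
  #2: 1@102
  #6: 1@103
  #4: 2@104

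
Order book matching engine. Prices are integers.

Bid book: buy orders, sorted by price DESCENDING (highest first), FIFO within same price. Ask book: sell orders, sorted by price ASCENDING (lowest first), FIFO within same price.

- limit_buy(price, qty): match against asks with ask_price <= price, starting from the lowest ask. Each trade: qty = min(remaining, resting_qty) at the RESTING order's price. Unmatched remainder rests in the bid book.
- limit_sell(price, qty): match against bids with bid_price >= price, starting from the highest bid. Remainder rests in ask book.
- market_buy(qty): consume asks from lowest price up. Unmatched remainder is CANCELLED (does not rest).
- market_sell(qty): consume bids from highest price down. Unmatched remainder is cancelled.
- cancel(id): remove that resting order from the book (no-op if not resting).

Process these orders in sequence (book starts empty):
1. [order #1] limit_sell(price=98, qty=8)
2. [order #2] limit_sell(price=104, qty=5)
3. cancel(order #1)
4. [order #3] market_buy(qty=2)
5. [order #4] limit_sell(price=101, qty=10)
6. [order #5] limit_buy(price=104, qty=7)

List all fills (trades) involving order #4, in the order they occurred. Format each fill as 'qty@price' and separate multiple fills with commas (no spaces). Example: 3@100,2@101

Answer: 7@101

Derivation:
After op 1 [order #1] limit_sell(price=98, qty=8): fills=none; bids=[-] asks=[#1:8@98]
After op 2 [order #2] limit_sell(price=104, qty=5): fills=none; bids=[-] asks=[#1:8@98 #2:5@104]
After op 3 cancel(order #1): fills=none; bids=[-] asks=[#2:5@104]
After op 4 [order #3] market_buy(qty=2): fills=#3x#2:2@104; bids=[-] asks=[#2:3@104]
After op 5 [order #4] limit_sell(price=101, qty=10): fills=none; bids=[-] asks=[#4:10@101 #2:3@104]
After op 6 [order #5] limit_buy(price=104, qty=7): fills=#5x#4:7@101; bids=[-] asks=[#4:3@101 #2:3@104]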